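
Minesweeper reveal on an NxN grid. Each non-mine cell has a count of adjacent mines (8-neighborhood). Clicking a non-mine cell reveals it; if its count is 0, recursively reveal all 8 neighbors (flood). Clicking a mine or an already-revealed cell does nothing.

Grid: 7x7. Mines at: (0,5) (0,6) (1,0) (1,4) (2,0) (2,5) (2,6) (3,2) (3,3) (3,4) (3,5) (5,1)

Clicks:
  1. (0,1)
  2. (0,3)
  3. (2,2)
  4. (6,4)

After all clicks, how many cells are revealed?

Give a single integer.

Answer: 18

Derivation:
Click 1 (0,1) count=1: revealed 1 new [(0,1)] -> total=1
Click 2 (0,3) count=1: revealed 1 new [(0,3)] -> total=2
Click 3 (2,2) count=2: revealed 1 new [(2,2)] -> total=3
Click 4 (6,4) count=0: revealed 15 new [(4,2) (4,3) (4,4) (4,5) (4,6) (5,2) (5,3) (5,4) (5,5) (5,6) (6,2) (6,3) (6,4) (6,5) (6,6)] -> total=18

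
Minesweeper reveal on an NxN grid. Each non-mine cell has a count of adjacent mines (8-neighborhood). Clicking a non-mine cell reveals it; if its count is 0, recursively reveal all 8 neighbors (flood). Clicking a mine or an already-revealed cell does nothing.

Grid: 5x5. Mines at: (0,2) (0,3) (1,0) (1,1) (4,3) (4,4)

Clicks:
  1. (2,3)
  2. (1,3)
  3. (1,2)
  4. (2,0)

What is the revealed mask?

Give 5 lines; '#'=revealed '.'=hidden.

Answer: .....
..###
#.###
..###
.....

Derivation:
Click 1 (2,3) count=0: revealed 9 new [(1,2) (1,3) (1,4) (2,2) (2,3) (2,4) (3,2) (3,3) (3,4)] -> total=9
Click 2 (1,3) count=2: revealed 0 new [(none)] -> total=9
Click 3 (1,2) count=3: revealed 0 new [(none)] -> total=9
Click 4 (2,0) count=2: revealed 1 new [(2,0)] -> total=10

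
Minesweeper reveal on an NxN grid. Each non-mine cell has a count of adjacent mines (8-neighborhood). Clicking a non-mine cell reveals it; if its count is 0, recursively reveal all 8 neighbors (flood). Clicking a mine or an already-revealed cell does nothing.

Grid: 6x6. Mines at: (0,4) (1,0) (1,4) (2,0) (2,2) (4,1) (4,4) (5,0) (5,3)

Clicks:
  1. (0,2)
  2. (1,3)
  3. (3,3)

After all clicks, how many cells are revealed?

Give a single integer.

Answer: 7

Derivation:
Click 1 (0,2) count=0: revealed 6 new [(0,1) (0,2) (0,3) (1,1) (1,2) (1,3)] -> total=6
Click 2 (1,3) count=3: revealed 0 new [(none)] -> total=6
Click 3 (3,3) count=2: revealed 1 new [(3,3)] -> total=7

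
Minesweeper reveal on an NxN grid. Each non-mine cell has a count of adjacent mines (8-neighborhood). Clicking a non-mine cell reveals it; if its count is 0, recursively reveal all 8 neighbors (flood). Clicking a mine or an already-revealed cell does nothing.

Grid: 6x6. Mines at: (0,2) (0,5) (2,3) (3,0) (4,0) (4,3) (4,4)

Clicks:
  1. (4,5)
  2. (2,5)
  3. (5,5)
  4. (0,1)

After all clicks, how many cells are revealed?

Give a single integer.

Click 1 (4,5) count=1: revealed 1 new [(4,5)] -> total=1
Click 2 (2,5) count=0: revealed 6 new [(1,4) (1,5) (2,4) (2,5) (3,4) (3,5)] -> total=7
Click 3 (5,5) count=1: revealed 1 new [(5,5)] -> total=8
Click 4 (0,1) count=1: revealed 1 new [(0,1)] -> total=9

Answer: 9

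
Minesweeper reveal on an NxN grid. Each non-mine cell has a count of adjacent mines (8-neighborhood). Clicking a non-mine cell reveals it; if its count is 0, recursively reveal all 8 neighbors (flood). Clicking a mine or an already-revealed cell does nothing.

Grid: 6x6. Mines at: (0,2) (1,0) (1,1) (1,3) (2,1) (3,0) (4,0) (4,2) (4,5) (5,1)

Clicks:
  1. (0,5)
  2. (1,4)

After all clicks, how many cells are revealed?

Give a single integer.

Click 1 (0,5) count=0: revealed 8 new [(0,4) (0,5) (1,4) (1,5) (2,4) (2,5) (3,4) (3,5)] -> total=8
Click 2 (1,4) count=1: revealed 0 new [(none)] -> total=8

Answer: 8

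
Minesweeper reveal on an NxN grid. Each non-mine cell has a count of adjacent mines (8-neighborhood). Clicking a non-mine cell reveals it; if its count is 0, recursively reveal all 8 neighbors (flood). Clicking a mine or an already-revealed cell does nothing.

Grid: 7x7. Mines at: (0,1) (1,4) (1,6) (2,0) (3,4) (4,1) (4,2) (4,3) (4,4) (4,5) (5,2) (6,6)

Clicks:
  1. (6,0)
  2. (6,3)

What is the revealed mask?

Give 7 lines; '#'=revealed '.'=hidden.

Answer: .......
.......
.......
.......
.......
##.....
##.#...

Derivation:
Click 1 (6,0) count=0: revealed 4 new [(5,0) (5,1) (6,0) (6,1)] -> total=4
Click 2 (6,3) count=1: revealed 1 new [(6,3)] -> total=5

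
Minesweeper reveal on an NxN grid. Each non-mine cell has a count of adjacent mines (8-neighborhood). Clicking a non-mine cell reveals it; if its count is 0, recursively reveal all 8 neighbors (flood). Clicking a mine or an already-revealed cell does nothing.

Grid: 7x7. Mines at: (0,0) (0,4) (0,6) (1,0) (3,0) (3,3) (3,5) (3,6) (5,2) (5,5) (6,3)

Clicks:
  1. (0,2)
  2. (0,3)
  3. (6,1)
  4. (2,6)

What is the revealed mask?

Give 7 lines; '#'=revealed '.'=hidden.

Answer: .###...
.###...
.###..#
.......
.......
.......
.#.....

Derivation:
Click 1 (0,2) count=0: revealed 9 new [(0,1) (0,2) (0,3) (1,1) (1,2) (1,3) (2,1) (2,2) (2,3)] -> total=9
Click 2 (0,3) count=1: revealed 0 new [(none)] -> total=9
Click 3 (6,1) count=1: revealed 1 new [(6,1)] -> total=10
Click 4 (2,6) count=2: revealed 1 new [(2,6)] -> total=11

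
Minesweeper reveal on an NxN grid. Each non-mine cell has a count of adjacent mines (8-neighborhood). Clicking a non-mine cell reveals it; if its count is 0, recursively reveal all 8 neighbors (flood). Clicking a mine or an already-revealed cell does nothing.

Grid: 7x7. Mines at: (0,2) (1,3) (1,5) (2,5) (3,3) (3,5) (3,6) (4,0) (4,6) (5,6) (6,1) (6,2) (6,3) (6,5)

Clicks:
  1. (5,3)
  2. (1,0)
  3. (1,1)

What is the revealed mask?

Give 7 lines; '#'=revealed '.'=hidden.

Click 1 (5,3) count=2: revealed 1 new [(5,3)] -> total=1
Click 2 (1,0) count=0: revealed 11 new [(0,0) (0,1) (1,0) (1,1) (1,2) (2,0) (2,1) (2,2) (3,0) (3,1) (3,2)] -> total=12
Click 3 (1,1) count=1: revealed 0 new [(none)] -> total=12

Answer: ##.....
###....
###....
###....
.......
...#...
.......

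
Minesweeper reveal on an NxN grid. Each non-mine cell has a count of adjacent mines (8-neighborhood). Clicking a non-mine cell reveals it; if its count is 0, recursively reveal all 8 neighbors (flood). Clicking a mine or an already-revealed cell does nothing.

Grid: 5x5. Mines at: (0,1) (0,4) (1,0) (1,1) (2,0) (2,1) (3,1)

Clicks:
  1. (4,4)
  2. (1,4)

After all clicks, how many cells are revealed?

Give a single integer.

Answer: 12

Derivation:
Click 1 (4,4) count=0: revealed 12 new [(1,2) (1,3) (1,4) (2,2) (2,3) (2,4) (3,2) (3,3) (3,4) (4,2) (4,3) (4,4)] -> total=12
Click 2 (1,4) count=1: revealed 0 new [(none)] -> total=12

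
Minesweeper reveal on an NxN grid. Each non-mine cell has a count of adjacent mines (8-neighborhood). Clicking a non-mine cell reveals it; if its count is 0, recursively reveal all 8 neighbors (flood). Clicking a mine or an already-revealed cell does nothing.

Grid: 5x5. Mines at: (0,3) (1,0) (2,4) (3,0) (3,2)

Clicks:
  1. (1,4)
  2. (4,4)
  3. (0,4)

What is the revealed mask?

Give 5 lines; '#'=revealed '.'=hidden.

Click 1 (1,4) count=2: revealed 1 new [(1,4)] -> total=1
Click 2 (4,4) count=0: revealed 4 new [(3,3) (3,4) (4,3) (4,4)] -> total=5
Click 3 (0,4) count=1: revealed 1 new [(0,4)] -> total=6

Answer: ....#
....#
.....
...##
...##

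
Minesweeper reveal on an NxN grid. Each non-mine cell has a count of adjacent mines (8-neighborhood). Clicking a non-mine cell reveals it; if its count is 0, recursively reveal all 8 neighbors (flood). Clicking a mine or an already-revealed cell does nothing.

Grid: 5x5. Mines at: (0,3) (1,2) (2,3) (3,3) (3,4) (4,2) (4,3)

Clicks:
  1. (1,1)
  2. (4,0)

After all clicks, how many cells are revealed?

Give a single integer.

Click 1 (1,1) count=1: revealed 1 new [(1,1)] -> total=1
Click 2 (4,0) count=0: revealed 9 new [(0,0) (0,1) (1,0) (2,0) (2,1) (3,0) (3,1) (4,0) (4,1)] -> total=10

Answer: 10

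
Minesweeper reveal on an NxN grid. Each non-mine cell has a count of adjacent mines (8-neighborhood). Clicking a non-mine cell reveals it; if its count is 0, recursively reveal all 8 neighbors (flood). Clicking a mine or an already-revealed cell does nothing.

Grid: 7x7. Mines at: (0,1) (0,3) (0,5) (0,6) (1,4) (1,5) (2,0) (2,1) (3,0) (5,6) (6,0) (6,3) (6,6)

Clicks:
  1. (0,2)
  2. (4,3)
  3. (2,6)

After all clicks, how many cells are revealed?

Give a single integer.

Answer: 23

Derivation:
Click 1 (0,2) count=2: revealed 1 new [(0,2)] -> total=1
Click 2 (4,3) count=0: revealed 22 new [(2,2) (2,3) (2,4) (2,5) (2,6) (3,1) (3,2) (3,3) (3,4) (3,5) (3,6) (4,1) (4,2) (4,3) (4,4) (4,5) (4,6) (5,1) (5,2) (5,3) (5,4) (5,5)] -> total=23
Click 3 (2,6) count=1: revealed 0 new [(none)] -> total=23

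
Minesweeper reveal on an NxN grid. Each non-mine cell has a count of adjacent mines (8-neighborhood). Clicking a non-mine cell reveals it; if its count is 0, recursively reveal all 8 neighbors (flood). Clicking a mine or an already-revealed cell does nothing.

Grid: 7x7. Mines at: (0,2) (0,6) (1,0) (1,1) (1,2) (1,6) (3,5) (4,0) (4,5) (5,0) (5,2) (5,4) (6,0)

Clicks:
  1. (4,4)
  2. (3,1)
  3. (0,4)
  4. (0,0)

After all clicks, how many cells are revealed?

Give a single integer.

Click 1 (4,4) count=3: revealed 1 new [(4,4)] -> total=1
Click 2 (3,1) count=1: revealed 1 new [(3,1)] -> total=2
Click 3 (0,4) count=0: revealed 9 new [(0,3) (0,4) (0,5) (1,3) (1,4) (1,5) (2,3) (2,4) (2,5)] -> total=11
Click 4 (0,0) count=2: revealed 1 new [(0,0)] -> total=12

Answer: 12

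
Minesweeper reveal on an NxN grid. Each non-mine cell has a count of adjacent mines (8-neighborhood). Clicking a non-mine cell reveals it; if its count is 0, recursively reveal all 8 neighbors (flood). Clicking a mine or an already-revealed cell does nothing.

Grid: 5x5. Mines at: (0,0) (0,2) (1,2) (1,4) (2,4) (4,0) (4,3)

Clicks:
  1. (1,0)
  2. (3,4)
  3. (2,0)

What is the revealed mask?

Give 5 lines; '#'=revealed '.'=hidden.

Click 1 (1,0) count=1: revealed 1 new [(1,0)] -> total=1
Click 2 (3,4) count=2: revealed 1 new [(3,4)] -> total=2
Click 3 (2,0) count=0: revealed 5 new [(1,1) (2,0) (2,1) (3,0) (3,1)] -> total=7

Answer: .....
##...
##...
##..#
.....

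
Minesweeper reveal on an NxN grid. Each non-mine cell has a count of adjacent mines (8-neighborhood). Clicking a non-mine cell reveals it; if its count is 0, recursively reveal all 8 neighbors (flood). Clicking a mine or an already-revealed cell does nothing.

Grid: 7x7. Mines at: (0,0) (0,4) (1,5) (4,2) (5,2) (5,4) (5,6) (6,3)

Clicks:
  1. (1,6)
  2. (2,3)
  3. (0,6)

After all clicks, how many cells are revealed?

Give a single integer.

Click 1 (1,6) count=1: revealed 1 new [(1,6)] -> total=1
Click 2 (2,3) count=0: revealed 32 new [(0,1) (0,2) (0,3) (1,0) (1,1) (1,2) (1,3) (1,4) (2,0) (2,1) (2,2) (2,3) (2,4) (2,5) (2,6) (3,0) (3,1) (3,2) (3,3) (3,4) (3,5) (3,6) (4,0) (4,1) (4,3) (4,4) (4,5) (4,6) (5,0) (5,1) (6,0) (6,1)] -> total=33
Click 3 (0,6) count=1: revealed 1 new [(0,6)] -> total=34

Answer: 34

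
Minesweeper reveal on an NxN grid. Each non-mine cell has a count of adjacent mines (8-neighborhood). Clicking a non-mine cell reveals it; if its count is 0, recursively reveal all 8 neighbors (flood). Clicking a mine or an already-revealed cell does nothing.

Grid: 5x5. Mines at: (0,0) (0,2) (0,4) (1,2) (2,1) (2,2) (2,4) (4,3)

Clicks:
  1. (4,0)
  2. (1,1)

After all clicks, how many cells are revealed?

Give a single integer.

Click 1 (4,0) count=0: revealed 6 new [(3,0) (3,1) (3,2) (4,0) (4,1) (4,2)] -> total=6
Click 2 (1,1) count=5: revealed 1 new [(1,1)] -> total=7

Answer: 7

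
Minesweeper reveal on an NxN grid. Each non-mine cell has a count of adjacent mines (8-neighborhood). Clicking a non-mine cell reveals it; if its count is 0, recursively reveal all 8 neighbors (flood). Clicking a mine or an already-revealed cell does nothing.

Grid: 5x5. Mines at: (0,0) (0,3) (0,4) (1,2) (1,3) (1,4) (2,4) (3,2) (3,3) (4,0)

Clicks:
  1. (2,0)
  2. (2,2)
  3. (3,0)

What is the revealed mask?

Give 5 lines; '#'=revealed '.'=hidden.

Answer: .....
##...
###..
##...
.....

Derivation:
Click 1 (2,0) count=0: revealed 6 new [(1,0) (1,1) (2,0) (2,1) (3,0) (3,1)] -> total=6
Click 2 (2,2) count=4: revealed 1 new [(2,2)] -> total=7
Click 3 (3,0) count=1: revealed 0 new [(none)] -> total=7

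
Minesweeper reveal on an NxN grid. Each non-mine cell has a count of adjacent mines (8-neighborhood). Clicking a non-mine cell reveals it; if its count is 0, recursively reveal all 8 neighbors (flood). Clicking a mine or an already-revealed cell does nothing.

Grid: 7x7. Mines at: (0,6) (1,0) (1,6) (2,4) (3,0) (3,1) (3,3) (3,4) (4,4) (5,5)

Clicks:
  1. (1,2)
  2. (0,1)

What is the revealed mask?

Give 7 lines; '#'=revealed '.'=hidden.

Click 1 (1,2) count=0: revealed 13 new [(0,1) (0,2) (0,3) (0,4) (0,5) (1,1) (1,2) (1,3) (1,4) (1,5) (2,1) (2,2) (2,3)] -> total=13
Click 2 (0,1) count=1: revealed 0 new [(none)] -> total=13

Answer: .#####.
.#####.
.###...
.......
.......
.......
.......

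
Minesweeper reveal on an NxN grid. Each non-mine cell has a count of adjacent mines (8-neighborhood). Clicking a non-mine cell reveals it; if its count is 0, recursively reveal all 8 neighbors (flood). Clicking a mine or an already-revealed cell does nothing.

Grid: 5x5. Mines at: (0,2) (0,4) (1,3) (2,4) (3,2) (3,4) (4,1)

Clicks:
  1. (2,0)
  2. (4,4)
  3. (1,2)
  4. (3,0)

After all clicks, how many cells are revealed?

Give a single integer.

Click 1 (2,0) count=0: revealed 8 new [(0,0) (0,1) (1,0) (1,1) (2,0) (2,1) (3,0) (3,1)] -> total=8
Click 2 (4,4) count=1: revealed 1 new [(4,4)] -> total=9
Click 3 (1,2) count=2: revealed 1 new [(1,2)] -> total=10
Click 4 (3,0) count=1: revealed 0 new [(none)] -> total=10

Answer: 10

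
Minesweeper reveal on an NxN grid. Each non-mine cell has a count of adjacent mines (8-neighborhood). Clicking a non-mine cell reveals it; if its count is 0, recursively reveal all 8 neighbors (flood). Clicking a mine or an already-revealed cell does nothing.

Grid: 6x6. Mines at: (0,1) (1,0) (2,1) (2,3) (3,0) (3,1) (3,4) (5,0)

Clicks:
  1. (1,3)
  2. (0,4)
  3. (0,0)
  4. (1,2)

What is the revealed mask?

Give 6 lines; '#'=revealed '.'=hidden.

Click 1 (1,3) count=1: revealed 1 new [(1,3)] -> total=1
Click 2 (0,4) count=0: revealed 9 new [(0,2) (0,3) (0,4) (0,5) (1,2) (1,4) (1,5) (2,4) (2,5)] -> total=10
Click 3 (0,0) count=2: revealed 1 new [(0,0)] -> total=11
Click 4 (1,2) count=3: revealed 0 new [(none)] -> total=11

Answer: #.####
..####
....##
......
......
......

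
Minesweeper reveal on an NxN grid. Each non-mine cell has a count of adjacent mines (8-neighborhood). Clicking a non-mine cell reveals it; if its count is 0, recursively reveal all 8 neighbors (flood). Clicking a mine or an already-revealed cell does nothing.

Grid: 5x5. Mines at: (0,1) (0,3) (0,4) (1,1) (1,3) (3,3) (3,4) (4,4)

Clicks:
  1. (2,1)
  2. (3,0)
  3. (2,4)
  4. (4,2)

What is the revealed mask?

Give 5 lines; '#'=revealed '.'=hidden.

Answer: .....
.....
###.#
###..
###..

Derivation:
Click 1 (2,1) count=1: revealed 1 new [(2,1)] -> total=1
Click 2 (3,0) count=0: revealed 8 new [(2,0) (2,2) (3,0) (3,1) (3,2) (4,0) (4,1) (4,2)] -> total=9
Click 3 (2,4) count=3: revealed 1 new [(2,4)] -> total=10
Click 4 (4,2) count=1: revealed 0 new [(none)] -> total=10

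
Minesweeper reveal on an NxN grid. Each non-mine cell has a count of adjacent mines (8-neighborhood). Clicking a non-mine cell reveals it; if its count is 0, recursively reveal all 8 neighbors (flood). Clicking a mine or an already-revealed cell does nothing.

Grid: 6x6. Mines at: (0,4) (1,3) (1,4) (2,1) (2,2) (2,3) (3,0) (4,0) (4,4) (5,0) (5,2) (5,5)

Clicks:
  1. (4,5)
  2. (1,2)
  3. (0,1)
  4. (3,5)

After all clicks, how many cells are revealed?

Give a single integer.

Click 1 (4,5) count=2: revealed 1 new [(4,5)] -> total=1
Click 2 (1,2) count=4: revealed 1 new [(1,2)] -> total=2
Click 3 (0,1) count=0: revealed 5 new [(0,0) (0,1) (0,2) (1,0) (1,1)] -> total=7
Click 4 (3,5) count=1: revealed 1 new [(3,5)] -> total=8

Answer: 8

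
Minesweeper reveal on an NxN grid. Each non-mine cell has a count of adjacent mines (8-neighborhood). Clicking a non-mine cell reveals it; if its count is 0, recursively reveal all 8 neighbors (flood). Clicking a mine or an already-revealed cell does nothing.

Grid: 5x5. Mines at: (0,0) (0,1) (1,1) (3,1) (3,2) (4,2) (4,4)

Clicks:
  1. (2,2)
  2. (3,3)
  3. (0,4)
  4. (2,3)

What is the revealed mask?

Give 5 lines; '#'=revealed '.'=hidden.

Answer: ..###
..###
..###
...##
.....

Derivation:
Click 1 (2,2) count=3: revealed 1 new [(2,2)] -> total=1
Click 2 (3,3) count=3: revealed 1 new [(3,3)] -> total=2
Click 3 (0,4) count=0: revealed 9 new [(0,2) (0,3) (0,4) (1,2) (1,3) (1,4) (2,3) (2,4) (3,4)] -> total=11
Click 4 (2,3) count=1: revealed 0 new [(none)] -> total=11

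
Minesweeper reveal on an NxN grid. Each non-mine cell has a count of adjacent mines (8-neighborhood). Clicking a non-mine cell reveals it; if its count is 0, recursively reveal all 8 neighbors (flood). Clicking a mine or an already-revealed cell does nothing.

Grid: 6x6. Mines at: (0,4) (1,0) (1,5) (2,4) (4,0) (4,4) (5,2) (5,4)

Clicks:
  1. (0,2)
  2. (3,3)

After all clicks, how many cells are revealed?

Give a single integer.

Click 1 (0,2) count=0: revealed 15 new [(0,1) (0,2) (0,3) (1,1) (1,2) (1,3) (2,1) (2,2) (2,3) (3,1) (3,2) (3,3) (4,1) (4,2) (4,3)] -> total=15
Click 2 (3,3) count=2: revealed 0 new [(none)] -> total=15

Answer: 15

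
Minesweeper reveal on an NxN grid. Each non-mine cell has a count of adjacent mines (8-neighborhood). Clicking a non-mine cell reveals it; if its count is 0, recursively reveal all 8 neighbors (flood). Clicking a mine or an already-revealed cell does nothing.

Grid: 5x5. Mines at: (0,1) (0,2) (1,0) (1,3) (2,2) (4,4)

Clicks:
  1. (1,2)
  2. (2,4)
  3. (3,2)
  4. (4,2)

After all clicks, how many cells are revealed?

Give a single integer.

Answer: 12

Derivation:
Click 1 (1,2) count=4: revealed 1 new [(1,2)] -> total=1
Click 2 (2,4) count=1: revealed 1 new [(2,4)] -> total=2
Click 3 (3,2) count=1: revealed 1 new [(3,2)] -> total=3
Click 4 (4,2) count=0: revealed 9 new [(2,0) (2,1) (3,0) (3,1) (3,3) (4,0) (4,1) (4,2) (4,3)] -> total=12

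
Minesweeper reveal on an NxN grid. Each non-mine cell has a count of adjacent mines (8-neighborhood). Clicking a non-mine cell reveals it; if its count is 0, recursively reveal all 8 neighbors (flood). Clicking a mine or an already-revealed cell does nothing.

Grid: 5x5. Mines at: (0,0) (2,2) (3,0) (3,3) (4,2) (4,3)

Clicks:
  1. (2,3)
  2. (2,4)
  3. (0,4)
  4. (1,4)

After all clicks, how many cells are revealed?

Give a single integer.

Click 1 (2,3) count=2: revealed 1 new [(2,3)] -> total=1
Click 2 (2,4) count=1: revealed 1 new [(2,4)] -> total=2
Click 3 (0,4) count=0: revealed 8 new [(0,1) (0,2) (0,3) (0,4) (1,1) (1,2) (1,3) (1,4)] -> total=10
Click 4 (1,4) count=0: revealed 0 new [(none)] -> total=10

Answer: 10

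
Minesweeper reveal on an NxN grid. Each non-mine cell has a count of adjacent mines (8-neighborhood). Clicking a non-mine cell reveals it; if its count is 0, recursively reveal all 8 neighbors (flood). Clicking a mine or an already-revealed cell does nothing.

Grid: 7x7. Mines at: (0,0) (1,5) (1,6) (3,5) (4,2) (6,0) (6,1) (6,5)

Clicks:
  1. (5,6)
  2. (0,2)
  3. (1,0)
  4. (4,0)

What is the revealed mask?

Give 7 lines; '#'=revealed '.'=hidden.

Click 1 (5,6) count=1: revealed 1 new [(5,6)] -> total=1
Click 2 (0,2) count=0: revealed 23 new [(0,1) (0,2) (0,3) (0,4) (1,0) (1,1) (1,2) (1,3) (1,4) (2,0) (2,1) (2,2) (2,3) (2,4) (3,0) (3,1) (3,2) (3,3) (3,4) (4,0) (4,1) (5,0) (5,1)] -> total=24
Click 3 (1,0) count=1: revealed 0 new [(none)] -> total=24
Click 4 (4,0) count=0: revealed 0 new [(none)] -> total=24

Answer: .####..
#####..
#####..
#####..
##.....
##....#
.......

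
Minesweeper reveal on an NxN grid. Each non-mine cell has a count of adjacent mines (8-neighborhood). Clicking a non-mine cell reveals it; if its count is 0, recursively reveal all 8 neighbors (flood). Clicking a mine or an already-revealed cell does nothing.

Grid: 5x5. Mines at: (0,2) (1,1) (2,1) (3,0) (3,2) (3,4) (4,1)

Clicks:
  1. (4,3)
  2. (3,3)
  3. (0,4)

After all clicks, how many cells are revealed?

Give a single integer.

Answer: 8

Derivation:
Click 1 (4,3) count=2: revealed 1 new [(4,3)] -> total=1
Click 2 (3,3) count=2: revealed 1 new [(3,3)] -> total=2
Click 3 (0,4) count=0: revealed 6 new [(0,3) (0,4) (1,3) (1,4) (2,3) (2,4)] -> total=8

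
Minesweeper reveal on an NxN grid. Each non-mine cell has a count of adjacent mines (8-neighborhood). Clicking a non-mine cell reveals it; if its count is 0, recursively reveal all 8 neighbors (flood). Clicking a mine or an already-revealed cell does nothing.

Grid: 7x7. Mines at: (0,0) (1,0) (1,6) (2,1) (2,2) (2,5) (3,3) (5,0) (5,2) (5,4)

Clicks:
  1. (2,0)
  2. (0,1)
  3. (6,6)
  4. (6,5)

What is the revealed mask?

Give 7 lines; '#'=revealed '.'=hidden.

Click 1 (2,0) count=2: revealed 1 new [(2,0)] -> total=1
Click 2 (0,1) count=2: revealed 1 new [(0,1)] -> total=2
Click 3 (6,6) count=0: revealed 8 new [(3,5) (3,6) (4,5) (4,6) (5,5) (5,6) (6,5) (6,6)] -> total=10
Click 4 (6,5) count=1: revealed 0 new [(none)] -> total=10

Answer: .#.....
.......
#......
.....##
.....##
.....##
.....##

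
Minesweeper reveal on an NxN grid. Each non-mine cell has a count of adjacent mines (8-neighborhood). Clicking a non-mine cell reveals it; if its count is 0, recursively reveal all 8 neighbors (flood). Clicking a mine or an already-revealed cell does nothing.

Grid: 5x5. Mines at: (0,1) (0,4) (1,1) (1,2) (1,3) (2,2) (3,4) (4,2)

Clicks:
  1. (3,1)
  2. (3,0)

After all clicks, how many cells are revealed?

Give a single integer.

Answer: 6

Derivation:
Click 1 (3,1) count=2: revealed 1 new [(3,1)] -> total=1
Click 2 (3,0) count=0: revealed 5 new [(2,0) (2,1) (3,0) (4,0) (4,1)] -> total=6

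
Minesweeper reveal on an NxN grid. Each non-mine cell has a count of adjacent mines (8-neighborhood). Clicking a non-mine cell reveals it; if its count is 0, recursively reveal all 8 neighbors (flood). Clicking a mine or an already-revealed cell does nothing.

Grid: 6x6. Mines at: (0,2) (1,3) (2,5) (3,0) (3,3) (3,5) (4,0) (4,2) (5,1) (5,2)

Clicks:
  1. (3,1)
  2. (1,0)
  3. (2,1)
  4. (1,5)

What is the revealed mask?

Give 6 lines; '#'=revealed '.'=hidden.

Answer: ##....
##...#
##....
.#....
......
......

Derivation:
Click 1 (3,1) count=3: revealed 1 new [(3,1)] -> total=1
Click 2 (1,0) count=0: revealed 6 new [(0,0) (0,1) (1,0) (1,1) (2,0) (2,1)] -> total=7
Click 3 (2,1) count=1: revealed 0 new [(none)] -> total=7
Click 4 (1,5) count=1: revealed 1 new [(1,5)] -> total=8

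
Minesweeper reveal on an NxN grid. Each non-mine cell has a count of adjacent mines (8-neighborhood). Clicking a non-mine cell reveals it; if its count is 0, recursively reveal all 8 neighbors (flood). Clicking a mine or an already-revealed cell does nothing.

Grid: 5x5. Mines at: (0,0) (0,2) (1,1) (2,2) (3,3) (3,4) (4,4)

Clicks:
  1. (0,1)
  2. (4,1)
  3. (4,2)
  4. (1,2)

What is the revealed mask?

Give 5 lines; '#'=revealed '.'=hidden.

Click 1 (0,1) count=3: revealed 1 new [(0,1)] -> total=1
Click 2 (4,1) count=0: revealed 8 new [(2,0) (2,1) (3,0) (3,1) (3,2) (4,0) (4,1) (4,2)] -> total=9
Click 3 (4,2) count=1: revealed 0 new [(none)] -> total=9
Click 4 (1,2) count=3: revealed 1 new [(1,2)] -> total=10

Answer: .#...
..#..
##...
###..
###..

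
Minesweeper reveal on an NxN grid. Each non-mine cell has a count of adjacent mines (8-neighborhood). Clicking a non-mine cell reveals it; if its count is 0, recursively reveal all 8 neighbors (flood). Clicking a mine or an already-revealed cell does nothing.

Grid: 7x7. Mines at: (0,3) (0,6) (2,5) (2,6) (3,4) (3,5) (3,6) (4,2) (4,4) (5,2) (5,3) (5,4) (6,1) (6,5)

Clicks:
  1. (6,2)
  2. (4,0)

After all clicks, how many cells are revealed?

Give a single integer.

Answer: 20

Derivation:
Click 1 (6,2) count=3: revealed 1 new [(6,2)] -> total=1
Click 2 (4,0) count=0: revealed 19 new [(0,0) (0,1) (0,2) (1,0) (1,1) (1,2) (1,3) (2,0) (2,1) (2,2) (2,3) (3,0) (3,1) (3,2) (3,3) (4,0) (4,1) (5,0) (5,1)] -> total=20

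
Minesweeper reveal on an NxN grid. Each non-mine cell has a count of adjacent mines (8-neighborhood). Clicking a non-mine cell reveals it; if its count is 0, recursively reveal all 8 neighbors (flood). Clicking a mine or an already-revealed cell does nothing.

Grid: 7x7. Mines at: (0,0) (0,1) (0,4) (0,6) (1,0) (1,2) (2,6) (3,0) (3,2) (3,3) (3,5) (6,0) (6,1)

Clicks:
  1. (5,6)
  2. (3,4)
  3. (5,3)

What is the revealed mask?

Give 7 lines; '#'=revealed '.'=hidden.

Click 1 (5,6) count=0: revealed 15 new [(4,2) (4,3) (4,4) (4,5) (4,6) (5,2) (5,3) (5,4) (5,5) (5,6) (6,2) (6,3) (6,4) (6,5) (6,6)] -> total=15
Click 2 (3,4) count=2: revealed 1 new [(3,4)] -> total=16
Click 3 (5,3) count=0: revealed 0 new [(none)] -> total=16

Answer: .......
.......
.......
....#..
..#####
..#####
..#####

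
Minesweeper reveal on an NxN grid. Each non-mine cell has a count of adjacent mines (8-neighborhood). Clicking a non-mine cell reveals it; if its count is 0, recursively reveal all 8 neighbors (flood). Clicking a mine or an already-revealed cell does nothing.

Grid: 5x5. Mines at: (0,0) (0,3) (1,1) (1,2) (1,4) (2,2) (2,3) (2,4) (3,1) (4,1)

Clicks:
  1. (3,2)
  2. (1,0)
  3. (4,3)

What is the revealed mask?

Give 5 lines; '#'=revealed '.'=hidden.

Answer: .....
#....
.....
..###
..###

Derivation:
Click 1 (3,2) count=4: revealed 1 new [(3,2)] -> total=1
Click 2 (1,0) count=2: revealed 1 new [(1,0)] -> total=2
Click 3 (4,3) count=0: revealed 5 new [(3,3) (3,4) (4,2) (4,3) (4,4)] -> total=7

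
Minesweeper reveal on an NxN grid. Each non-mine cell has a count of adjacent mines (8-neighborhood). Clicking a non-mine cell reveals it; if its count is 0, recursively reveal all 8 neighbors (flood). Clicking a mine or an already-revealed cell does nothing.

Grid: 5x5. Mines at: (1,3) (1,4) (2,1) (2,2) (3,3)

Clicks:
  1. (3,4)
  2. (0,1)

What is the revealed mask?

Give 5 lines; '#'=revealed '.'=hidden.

Answer: ###..
###..
.....
....#
.....

Derivation:
Click 1 (3,4) count=1: revealed 1 new [(3,4)] -> total=1
Click 2 (0,1) count=0: revealed 6 new [(0,0) (0,1) (0,2) (1,0) (1,1) (1,2)] -> total=7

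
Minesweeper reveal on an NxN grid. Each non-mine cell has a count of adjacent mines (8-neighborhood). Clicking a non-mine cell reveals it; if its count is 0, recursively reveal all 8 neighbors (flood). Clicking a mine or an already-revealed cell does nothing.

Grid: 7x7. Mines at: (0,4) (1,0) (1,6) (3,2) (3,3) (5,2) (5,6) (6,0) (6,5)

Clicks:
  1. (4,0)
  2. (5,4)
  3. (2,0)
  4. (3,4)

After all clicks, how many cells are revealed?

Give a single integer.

Click 1 (4,0) count=0: revealed 8 new [(2,0) (2,1) (3,0) (3,1) (4,0) (4,1) (5,0) (5,1)] -> total=8
Click 2 (5,4) count=1: revealed 1 new [(5,4)] -> total=9
Click 3 (2,0) count=1: revealed 0 new [(none)] -> total=9
Click 4 (3,4) count=1: revealed 1 new [(3,4)] -> total=10

Answer: 10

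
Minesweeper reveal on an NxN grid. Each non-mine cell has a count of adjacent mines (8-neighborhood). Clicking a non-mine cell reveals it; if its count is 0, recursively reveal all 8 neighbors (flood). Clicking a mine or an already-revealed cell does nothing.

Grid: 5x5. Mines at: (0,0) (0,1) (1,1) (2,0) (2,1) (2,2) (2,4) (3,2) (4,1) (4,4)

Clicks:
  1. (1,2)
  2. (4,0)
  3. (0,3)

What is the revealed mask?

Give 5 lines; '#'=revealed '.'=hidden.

Click 1 (1,2) count=4: revealed 1 new [(1,2)] -> total=1
Click 2 (4,0) count=1: revealed 1 new [(4,0)] -> total=2
Click 3 (0,3) count=0: revealed 5 new [(0,2) (0,3) (0,4) (1,3) (1,4)] -> total=7

Answer: ..###
..###
.....
.....
#....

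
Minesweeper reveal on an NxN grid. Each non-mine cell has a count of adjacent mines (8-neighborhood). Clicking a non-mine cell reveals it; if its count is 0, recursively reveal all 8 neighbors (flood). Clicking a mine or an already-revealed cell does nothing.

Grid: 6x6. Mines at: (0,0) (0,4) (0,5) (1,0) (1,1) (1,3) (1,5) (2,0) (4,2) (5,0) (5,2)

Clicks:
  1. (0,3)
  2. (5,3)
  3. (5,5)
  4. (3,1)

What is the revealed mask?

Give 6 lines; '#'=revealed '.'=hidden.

Click 1 (0,3) count=2: revealed 1 new [(0,3)] -> total=1
Click 2 (5,3) count=2: revealed 1 new [(5,3)] -> total=2
Click 3 (5,5) count=0: revealed 11 new [(2,3) (2,4) (2,5) (3,3) (3,4) (3,5) (4,3) (4,4) (4,5) (5,4) (5,5)] -> total=13
Click 4 (3,1) count=2: revealed 1 new [(3,1)] -> total=14

Answer: ...#..
......
...###
.#.###
...###
...###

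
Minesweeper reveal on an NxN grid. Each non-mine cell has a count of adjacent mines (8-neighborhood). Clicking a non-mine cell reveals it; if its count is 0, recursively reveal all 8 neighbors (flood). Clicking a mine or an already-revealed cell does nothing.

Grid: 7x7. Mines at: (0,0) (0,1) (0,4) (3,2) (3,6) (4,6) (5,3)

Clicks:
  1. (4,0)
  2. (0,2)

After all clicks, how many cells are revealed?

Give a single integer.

Answer: 16

Derivation:
Click 1 (4,0) count=0: revealed 15 new [(1,0) (1,1) (2,0) (2,1) (3,0) (3,1) (4,0) (4,1) (4,2) (5,0) (5,1) (5,2) (6,0) (6,1) (6,2)] -> total=15
Click 2 (0,2) count=1: revealed 1 new [(0,2)] -> total=16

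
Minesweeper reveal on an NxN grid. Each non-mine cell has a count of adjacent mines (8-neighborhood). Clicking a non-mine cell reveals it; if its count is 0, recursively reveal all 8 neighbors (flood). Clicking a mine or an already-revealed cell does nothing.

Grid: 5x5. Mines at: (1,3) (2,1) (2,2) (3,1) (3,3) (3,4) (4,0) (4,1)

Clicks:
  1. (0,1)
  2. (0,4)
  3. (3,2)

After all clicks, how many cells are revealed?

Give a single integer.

Answer: 8

Derivation:
Click 1 (0,1) count=0: revealed 6 new [(0,0) (0,1) (0,2) (1,0) (1,1) (1,2)] -> total=6
Click 2 (0,4) count=1: revealed 1 new [(0,4)] -> total=7
Click 3 (3,2) count=5: revealed 1 new [(3,2)] -> total=8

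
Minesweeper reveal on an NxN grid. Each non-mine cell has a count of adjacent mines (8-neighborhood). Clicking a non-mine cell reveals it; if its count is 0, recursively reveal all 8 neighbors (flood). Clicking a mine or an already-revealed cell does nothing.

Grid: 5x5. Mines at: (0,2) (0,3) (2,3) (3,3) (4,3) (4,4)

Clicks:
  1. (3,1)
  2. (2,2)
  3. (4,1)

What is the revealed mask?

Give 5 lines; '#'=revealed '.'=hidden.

Click 1 (3,1) count=0: revealed 14 new [(0,0) (0,1) (1,0) (1,1) (1,2) (2,0) (2,1) (2,2) (3,0) (3,1) (3,2) (4,0) (4,1) (4,2)] -> total=14
Click 2 (2,2) count=2: revealed 0 new [(none)] -> total=14
Click 3 (4,1) count=0: revealed 0 new [(none)] -> total=14

Answer: ##...
###..
###..
###..
###..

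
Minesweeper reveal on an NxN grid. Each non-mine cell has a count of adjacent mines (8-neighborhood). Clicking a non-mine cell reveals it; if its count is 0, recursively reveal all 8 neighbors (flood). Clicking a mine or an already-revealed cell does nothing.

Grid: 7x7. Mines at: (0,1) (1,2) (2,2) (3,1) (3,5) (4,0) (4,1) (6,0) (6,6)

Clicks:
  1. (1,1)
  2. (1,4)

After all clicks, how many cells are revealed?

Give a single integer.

Click 1 (1,1) count=3: revealed 1 new [(1,1)] -> total=1
Click 2 (1,4) count=0: revealed 12 new [(0,3) (0,4) (0,5) (0,6) (1,3) (1,4) (1,5) (1,6) (2,3) (2,4) (2,5) (2,6)] -> total=13

Answer: 13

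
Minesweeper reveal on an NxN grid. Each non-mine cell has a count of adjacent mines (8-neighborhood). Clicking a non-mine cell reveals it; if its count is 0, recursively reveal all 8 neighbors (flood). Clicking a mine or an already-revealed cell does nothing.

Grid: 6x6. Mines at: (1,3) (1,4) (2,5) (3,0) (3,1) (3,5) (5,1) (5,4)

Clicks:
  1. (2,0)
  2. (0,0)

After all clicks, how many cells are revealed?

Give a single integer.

Click 1 (2,0) count=2: revealed 1 new [(2,0)] -> total=1
Click 2 (0,0) count=0: revealed 8 new [(0,0) (0,1) (0,2) (1,0) (1,1) (1,2) (2,1) (2,2)] -> total=9

Answer: 9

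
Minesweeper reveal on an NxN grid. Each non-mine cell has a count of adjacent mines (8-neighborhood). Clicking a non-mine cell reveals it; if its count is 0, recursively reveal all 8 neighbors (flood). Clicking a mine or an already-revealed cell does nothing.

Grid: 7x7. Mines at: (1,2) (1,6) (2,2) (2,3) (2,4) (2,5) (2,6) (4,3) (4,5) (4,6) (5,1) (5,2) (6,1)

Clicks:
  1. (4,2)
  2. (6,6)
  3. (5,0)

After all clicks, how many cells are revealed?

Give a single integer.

Answer: 10

Derivation:
Click 1 (4,2) count=3: revealed 1 new [(4,2)] -> total=1
Click 2 (6,6) count=0: revealed 8 new [(5,3) (5,4) (5,5) (5,6) (6,3) (6,4) (6,5) (6,6)] -> total=9
Click 3 (5,0) count=2: revealed 1 new [(5,0)] -> total=10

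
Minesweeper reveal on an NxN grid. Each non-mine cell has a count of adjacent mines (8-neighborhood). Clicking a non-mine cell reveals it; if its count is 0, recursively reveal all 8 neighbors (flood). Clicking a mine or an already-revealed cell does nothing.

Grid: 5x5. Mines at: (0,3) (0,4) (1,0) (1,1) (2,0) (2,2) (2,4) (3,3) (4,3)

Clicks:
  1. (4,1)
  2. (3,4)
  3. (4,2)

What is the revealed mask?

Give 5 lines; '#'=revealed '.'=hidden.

Click 1 (4,1) count=0: revealed 6 new [(3,0) (3,1) (3,2) (4,0) (4,1) (4,2)] -> total=6
Click 2 (3,4) count=3: revealed 1 new [(3,4)] -> total=7
Click 3 (4,2) count=2: revealed 0 new [(none)] -> total=7

Answer: .....
.....
.....
###.#
###..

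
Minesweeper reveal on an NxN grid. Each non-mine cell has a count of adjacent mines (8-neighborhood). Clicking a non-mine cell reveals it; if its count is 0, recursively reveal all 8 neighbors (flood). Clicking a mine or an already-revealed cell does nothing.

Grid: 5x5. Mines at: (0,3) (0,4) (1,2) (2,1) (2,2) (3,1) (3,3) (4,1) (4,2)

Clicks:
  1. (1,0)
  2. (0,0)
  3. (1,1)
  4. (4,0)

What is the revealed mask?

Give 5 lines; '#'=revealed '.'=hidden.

Click 1 (1,0) count=1: revealed 1 new [(1,0)] -> total=1
Click 2 (0,0) count=0: revealed 3 new [(0,0) (0,1) (1,1)] -> total=4
Click 3 (1,1) count=3: revealed 0 new [(none)] -> total=4
Click 4 (4,0) count=2: revealed 1 new [(4,0)] -> total=5

Answer: ##...
##...
.....
.....
#....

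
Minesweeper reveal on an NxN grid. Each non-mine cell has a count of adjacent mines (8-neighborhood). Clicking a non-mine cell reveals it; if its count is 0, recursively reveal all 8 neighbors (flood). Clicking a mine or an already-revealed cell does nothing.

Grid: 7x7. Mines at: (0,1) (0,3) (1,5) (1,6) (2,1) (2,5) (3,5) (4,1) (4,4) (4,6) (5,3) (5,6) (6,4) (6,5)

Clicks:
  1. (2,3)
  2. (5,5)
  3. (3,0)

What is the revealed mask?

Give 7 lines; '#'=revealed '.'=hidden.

Click 1 (2,3) count=0: revealed 9 new [(1,2) (1,3) (1,4) (2,2) (2,3) (2,4) (3,2) (3,3) (3,4)] -> total=9
Click 2 (5,5) count=5: revealed 1 new [(5,5)] -> total=10
Click 3 (3,0) count=2: revealed 1 new [(3,0)] -> total=11

Answer: .......
..###..
..###..
#.###..
.......
.....#.
.......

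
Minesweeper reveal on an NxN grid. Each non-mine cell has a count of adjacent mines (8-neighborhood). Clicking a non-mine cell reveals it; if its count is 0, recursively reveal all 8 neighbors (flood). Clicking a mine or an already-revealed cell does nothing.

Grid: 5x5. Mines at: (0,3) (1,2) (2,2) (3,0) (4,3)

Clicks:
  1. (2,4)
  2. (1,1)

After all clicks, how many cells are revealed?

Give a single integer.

Click 1 (2,4) count=0: revealed 6 new [(1,3) (1,4) (2,3) (2,4) (3,3) (3,4)] -> total=6
Click 2 (1,1) count=2: revealed 1 new [(1,1)] -> total=7

Answer: 7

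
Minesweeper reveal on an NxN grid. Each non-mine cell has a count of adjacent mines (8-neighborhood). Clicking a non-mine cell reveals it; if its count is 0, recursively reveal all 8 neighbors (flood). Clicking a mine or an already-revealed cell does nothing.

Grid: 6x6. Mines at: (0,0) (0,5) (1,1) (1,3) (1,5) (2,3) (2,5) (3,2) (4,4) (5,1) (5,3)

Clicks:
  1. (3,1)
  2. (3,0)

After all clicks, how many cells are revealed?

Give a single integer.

Click 1 (3,1) count=1: revealed 1 new [(3,1)] -> total=1
Click 2 (3,0) count=0: revealed 5 new [(2,0) (2,1) (3,0) (4,0) (4,1)] -> total=6

Answer: 6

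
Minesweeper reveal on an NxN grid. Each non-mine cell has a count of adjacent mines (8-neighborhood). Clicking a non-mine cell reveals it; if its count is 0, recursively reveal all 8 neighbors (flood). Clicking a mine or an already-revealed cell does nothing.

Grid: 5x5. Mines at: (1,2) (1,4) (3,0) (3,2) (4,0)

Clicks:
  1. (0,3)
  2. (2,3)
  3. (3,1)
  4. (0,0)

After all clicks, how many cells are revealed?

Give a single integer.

Answer: 9

Derivation:
Click 1 (0,3) count=2: revealed 1 new [(0,3)] -> total=1
Click 2 (2,3) count=3: revealed 1 new [(2,3)] -> total=2
Click 3 (3,1) count=3: revealed 1 new [(3,1)] -> total=3
Click 4 (0,0) count=0: revealed 6 new [(0,0) (0,1) (1,0) (1,1) (2,0) (2,1)] -> total=9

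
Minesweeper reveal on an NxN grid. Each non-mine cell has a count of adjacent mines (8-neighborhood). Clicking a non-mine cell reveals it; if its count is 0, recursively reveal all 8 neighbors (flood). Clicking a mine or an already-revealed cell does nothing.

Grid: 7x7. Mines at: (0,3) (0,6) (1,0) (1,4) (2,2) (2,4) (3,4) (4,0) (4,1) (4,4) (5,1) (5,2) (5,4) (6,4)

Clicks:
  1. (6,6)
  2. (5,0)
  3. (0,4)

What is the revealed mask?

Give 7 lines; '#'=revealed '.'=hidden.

Click 1 (6,6) count=0: revealed 12 new [(1,5) (1,6) (2,5) (2,6) (3,5) (3,6) (4,5) (4,6) (5,5) (5,6) (6,5) (6,6)] -> total=12
Click 2 (5,0) count=3: revealed 1 new [(5,0)] -> total=13
Click 3 (0,4) count=2: revealed 1 new [(0,4)] -> total=14

Answer: ....#..
.....##
.....##
.....##
.....##
#....##
.....##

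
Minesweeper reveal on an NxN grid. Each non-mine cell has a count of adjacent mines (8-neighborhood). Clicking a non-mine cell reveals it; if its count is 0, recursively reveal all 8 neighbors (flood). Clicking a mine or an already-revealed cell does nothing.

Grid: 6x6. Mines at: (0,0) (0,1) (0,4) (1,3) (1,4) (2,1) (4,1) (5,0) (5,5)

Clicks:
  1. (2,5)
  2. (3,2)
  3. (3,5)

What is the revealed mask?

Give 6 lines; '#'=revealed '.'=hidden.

Click 1 (2,5) count=1: revealed 1 new [(2,5)] -> total=1
Click 2 (3,2) count=2: revealed 1 new [(3,2)] -> total=2
Click 3 (3,5) count=0: revealed 13 new [(2,2) (2,3) (2,4) (3,3) (3,4) (3,5) (4,2) (4,3) (4,4) (4,5) (5,2) (5,3) (5,4)] -> total=15

Answer: ......
......
..####
..####
..####
..###.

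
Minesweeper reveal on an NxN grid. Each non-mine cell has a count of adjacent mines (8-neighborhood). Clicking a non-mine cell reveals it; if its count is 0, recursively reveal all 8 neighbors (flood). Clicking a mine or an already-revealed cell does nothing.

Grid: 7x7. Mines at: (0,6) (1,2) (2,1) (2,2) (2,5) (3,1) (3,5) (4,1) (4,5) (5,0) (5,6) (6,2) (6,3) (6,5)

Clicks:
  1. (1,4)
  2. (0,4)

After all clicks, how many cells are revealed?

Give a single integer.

Click 1 (1,4) count=1: revealed 1 new [(1,4)] -> total=1
Click 2 (0,4) count=0: revealed 5 new [(0,3) (0,4) (0,5) (1,3) (1,5)] -> total=6

Answer: 6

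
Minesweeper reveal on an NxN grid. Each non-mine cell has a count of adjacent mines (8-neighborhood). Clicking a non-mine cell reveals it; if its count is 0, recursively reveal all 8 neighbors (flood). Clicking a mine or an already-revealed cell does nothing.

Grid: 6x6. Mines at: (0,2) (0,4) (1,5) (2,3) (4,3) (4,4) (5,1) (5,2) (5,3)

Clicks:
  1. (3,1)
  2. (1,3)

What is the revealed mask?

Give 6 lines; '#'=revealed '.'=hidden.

Answer: ##....
####..
###...
###...
###...
......

Derivation:
Click 1 (3,1) count=0: revealed 14 new [(0,0) (0,1) (1,0) (1,1) (1,2) (2,0) (2,1) (2,2) (3,0) (3,1) (3,2) (4,0) (4,1) (4,2)] -> total=14
Click 2 (1,3) count=3: revealed 1 new [(1,3)] -> total=15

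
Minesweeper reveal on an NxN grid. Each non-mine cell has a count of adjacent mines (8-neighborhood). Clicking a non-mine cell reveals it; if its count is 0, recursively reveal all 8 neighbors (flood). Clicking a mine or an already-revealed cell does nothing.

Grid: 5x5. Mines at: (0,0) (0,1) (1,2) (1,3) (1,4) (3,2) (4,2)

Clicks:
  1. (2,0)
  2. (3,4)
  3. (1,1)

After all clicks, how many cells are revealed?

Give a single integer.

Answer: 14

Derivation:
Click 1 (2,0) count=0: revealed 8 new [(1,0) (1,1) (2,0) (2,1) (3,0) (3,1) (4,0) (4,1)] -> total=8
Click 2 (3,4) count=0: revealed 6 new [(2,3) (2,4) (3,3) (3,4) (4,3) (4,4)] -> total=14
Click 3 (1,1) count=3: revealed 0 new [(none)] -> total=14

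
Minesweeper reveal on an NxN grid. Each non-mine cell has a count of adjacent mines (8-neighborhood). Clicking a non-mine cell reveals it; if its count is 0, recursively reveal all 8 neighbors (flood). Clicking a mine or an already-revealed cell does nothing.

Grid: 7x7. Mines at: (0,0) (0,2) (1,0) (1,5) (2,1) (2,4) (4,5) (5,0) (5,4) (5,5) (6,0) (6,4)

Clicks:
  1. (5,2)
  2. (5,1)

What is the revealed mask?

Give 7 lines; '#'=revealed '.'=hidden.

Answer: .......
.......
.......
.###...
.###...
.###...
.###...

Derivation:
Click 1 (5,2) count=0: revealed 12 new [(3,1) (3,2) (3,3) (4,1) (4,2) (4,3) (5,1) (5,2) (5,3) (6,1) (6,2) (6,3)] -> total=12
Click 2 (5,1) count=2: revealed 0 new [(none)] -> total=12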